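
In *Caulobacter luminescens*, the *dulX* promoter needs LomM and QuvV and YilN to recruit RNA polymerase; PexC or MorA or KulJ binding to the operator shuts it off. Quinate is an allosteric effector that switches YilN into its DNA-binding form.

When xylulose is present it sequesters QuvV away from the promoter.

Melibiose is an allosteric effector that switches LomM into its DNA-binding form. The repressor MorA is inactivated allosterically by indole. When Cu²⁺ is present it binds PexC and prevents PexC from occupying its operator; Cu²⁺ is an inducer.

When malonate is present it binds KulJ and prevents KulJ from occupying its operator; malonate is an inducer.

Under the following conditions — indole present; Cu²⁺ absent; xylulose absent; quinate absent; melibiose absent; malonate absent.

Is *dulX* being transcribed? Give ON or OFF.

Cu²⁺ is absent, so PexC is active.
Indole is present, so MorA is inactive.
Melibiose is absent, so LomM is inactive.
Malonate is absent, so KulJ is active.
Xylulose is absent, so QuvV is active.
Quinate is absent, so YilN is inactive.
With repressor PexC bound, *dulX* is not transcribed.

OFF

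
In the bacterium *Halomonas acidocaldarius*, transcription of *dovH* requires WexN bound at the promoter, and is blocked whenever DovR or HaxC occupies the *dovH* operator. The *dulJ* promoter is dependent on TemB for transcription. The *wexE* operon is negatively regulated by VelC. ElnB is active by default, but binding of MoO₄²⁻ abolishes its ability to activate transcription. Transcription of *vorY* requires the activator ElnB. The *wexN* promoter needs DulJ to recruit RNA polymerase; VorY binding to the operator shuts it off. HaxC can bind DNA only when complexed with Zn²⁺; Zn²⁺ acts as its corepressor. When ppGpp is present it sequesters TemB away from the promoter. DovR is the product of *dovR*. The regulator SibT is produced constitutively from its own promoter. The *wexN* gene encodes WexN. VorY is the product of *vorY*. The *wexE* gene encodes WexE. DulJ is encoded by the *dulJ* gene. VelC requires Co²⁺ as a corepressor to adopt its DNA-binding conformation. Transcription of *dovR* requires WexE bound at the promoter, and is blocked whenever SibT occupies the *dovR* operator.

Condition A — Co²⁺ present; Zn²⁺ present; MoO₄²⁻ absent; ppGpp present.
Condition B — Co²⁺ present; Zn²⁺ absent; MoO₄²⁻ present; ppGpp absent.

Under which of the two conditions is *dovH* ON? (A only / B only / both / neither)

B only

Condition A:
SibT is produced constitutively and is active.
Co²⁺ is present, so VelC is active.
With repressor VelC bound, *wexE* is not transcribed.
So WexE is not produced.
With repressor SibT bound, *dovR* is not transcribed.
So DovR is not produced.
Zn²⁺ is present, so HaxC is active.
MoO₄²⁻ is absent, so ElnB is active.
No repressor is bound and ElnB is active, so *vorY* is transcribed.
So VorY is produced and active.
ppGpp is present, so TemB is inactive.
Required activator TemB is absent, so *dulJ* is not transcribed.
So DulJ is not produced.
With repressor VorY bound, *wexN* is not transcribed.
So WexN is not produced.
With repressor HaxC bound, *dovH* is not transcribed.
→ *dovH* is OFF in A.
Condition B:
SibT is produced constitutively and is active.
Co²⁺ is present, so VelC is active.
With repressor VelC bound, *wexE* is not transcribed.
So WexE is not produced.
With repressor SibT bound, *dovR* is not transcribed.
So DovR is not produced.
Zn²⁺ is absent, so HaxC is inactive.
MoO₄²⁻ is present, so ElnB is inactive.
Required activator ElnB is absent, so *vorY* is not transcribed.
So VorY is not produced.
ppGpp is absent, so TemB is active.
No repressor is bound and TemB is active, so *dulJ* is transcribed.
So DulJ is produced and active.
No repressor is bound and DulJ is active, so *wexN* is transcribed.
So WexN is produced and active.
No repressor is bound and WexN is active, so *dovH* is transcribed.
→ *dovH* is ON in B.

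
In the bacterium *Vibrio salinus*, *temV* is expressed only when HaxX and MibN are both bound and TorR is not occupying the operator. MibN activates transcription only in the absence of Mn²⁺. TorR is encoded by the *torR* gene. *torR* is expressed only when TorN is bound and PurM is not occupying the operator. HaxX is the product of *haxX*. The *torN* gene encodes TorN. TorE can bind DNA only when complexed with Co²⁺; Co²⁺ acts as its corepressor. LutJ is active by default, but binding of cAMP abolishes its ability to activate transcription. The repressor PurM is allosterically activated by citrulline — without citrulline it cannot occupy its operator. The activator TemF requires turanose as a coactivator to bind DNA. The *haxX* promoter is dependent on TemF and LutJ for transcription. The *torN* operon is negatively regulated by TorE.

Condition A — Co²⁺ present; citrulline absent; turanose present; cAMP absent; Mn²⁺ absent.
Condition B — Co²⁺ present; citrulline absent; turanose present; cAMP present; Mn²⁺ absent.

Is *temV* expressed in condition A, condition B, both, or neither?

Condition A:
Co²⁺ is present, so TorE is active.
With repressor TorE bound, *torN* is not transcribed.
So TorN is not produced.
Citrulline is absent, so PurM is inactive.
Required activator TorN is absent, so *torR* is not transcribed.
So TorR is not produced.
Turanose is present, so TemF is active.
cAMP is absent, so LutJ is active.
No repressor is bound and TemF and LutJ are active, so *haxX* is transcribed.
So HaxX is produced and active.
Mn²⁺ is absent, so MibN is active.
No repressor is bound and HaxX and MibN are active, so *temV* is transcribed.
→ *temV* is ON in A.
Condition B:
Co²⁺ is present, so TorE is active.
With repressor TorE bound, *torN* is not transcribed.
So TorN is not produced.
Citrulline is absent, so PurM is inactive.
Required activator TorN is absent, so *torR* is not transcribed.
So TorR is not produced.
Turanose is present, so TemF is active.
cAMP is present, so LutJ is inactive.
Required activator LutJ is absent, so *haxX* is not transcribed.
So HaxX is not produced.
Mn²⁺ is absent, so MibN is active.
Required activator HaxX is absent, so *temV* is not transcribed.
→ *temV* is OFF in B.

A only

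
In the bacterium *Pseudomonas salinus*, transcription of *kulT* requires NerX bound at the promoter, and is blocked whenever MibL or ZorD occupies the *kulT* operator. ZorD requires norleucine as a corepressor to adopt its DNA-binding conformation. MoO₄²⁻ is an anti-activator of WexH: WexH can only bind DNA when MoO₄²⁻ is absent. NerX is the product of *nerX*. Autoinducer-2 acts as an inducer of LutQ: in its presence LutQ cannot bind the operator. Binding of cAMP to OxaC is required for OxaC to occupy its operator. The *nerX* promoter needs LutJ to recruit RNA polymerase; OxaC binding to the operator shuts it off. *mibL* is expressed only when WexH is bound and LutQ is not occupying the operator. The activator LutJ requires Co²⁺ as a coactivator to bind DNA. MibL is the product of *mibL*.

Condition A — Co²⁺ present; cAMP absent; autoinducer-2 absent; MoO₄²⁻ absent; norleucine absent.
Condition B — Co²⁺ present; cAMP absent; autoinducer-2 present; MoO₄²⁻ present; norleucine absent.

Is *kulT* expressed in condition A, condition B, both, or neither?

Condition A:
Co²⁺ is present, so LutJ is active.
cAMP is absent, so OxaC is inactive.
No repressor is bound and LutJ is active, so *nerX* is transcribed.
So NerX is produced and active.
Autoinducer-2 is absent, so LutQ is active.
MoO₄²⁻ is absent, so WexH is active.
With repressor LutQ bound, *mibL* is not transcribed.
So MibL is not produced.
Norleucine is absent, so ZorD is inactive.
No repressor is bound and NerX is active, so *kulT* is transcribed.
→ *kulT* is ON in A.
Condition B:
Co²⁺ is present, so LutJ is active.
cAMP is absent, so OxaC is inactive.
No repressor is bound and LutJ is active, so *nerX* is transcribed.
So NerX is produced and active.
Autoinducer-2 is present, so LutQ is inactive.
MoO₄²⁻ is present, so WexH is inactive.
Required activator WexH is absent, so *mibL* is not transcribed.
So MibL is not produced.
Norleucine is absent, so ZorD is inactive.
No repressor is bound and NerX is active, so *kulT* is transcribed.
→ *kulT* is ON in B.

both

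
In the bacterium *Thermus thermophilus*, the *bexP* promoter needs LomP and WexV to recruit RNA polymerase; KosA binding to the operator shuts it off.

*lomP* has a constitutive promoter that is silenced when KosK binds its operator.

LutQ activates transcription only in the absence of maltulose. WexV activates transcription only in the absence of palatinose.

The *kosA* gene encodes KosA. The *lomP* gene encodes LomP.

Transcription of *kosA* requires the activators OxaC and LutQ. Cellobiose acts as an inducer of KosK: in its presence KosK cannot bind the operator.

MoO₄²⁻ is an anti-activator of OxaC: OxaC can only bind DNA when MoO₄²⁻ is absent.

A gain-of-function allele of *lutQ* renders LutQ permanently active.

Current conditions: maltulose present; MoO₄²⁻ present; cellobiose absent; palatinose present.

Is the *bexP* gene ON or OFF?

OFF

Cellobiose is absent, so KosK is active.
With repressor KosK bound, *lomP* is not transcribed.
So LomP is not produced.
Palatinose is present, so WexV is inactive.
MoO₄²⁻ is present, so OxaC is inactive.
LutQ is constitutively active in this strain.
Required activator OxaC is absent, so *kosA* is not transcribed.
So KosA is not produced.
Required activator LomP is absent, so *bexP* is not transcribed.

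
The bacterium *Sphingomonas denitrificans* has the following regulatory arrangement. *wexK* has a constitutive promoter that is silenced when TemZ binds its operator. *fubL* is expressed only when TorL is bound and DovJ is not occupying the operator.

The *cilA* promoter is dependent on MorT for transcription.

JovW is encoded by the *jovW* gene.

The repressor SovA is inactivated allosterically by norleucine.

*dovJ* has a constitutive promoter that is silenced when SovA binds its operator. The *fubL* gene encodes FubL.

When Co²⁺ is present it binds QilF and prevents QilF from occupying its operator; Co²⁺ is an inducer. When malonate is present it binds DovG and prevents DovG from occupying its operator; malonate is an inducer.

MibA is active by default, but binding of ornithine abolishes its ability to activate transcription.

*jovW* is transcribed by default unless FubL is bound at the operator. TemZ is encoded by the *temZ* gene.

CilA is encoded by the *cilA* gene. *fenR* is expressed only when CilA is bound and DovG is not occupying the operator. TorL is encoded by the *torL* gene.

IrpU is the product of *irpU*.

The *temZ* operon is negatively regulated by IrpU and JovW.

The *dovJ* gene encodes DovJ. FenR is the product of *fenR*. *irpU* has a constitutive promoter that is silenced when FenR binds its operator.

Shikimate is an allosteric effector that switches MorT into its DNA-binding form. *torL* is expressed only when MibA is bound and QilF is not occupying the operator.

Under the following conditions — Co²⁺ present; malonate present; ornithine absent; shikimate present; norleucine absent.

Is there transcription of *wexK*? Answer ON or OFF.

OFF

Shikimate is present, so MorT is active.
No repressor is bound and MorT is active, so *cilA* is transcribed.
So CilA is produced and active.
Malonate is present, so DovG is inactive.
No repressor is bound and CilA is active, so *fenR* is transcribed.
So FenR is produced and active.
With repressor FenR bound, *irpU* is not transcribed.
So IrpU is not produced.
Norleucine is absent, so SovA is active.
With repressor SovA bound, *dovJ* is not transcribed.
So DovJ is not produced.
Ornithine is absent, so MibA is active.
Co²⁺ is present, so QilF is inactive.
No repressor is bound and MibA is active, so *torL* is transcribed.
So TorL is produced and active.
No repressor is bound and TorL is active, so *fubL* is transcribed.
So FubL is produced and active.
With repressor FubL bound, *jovW* is not transcribed.
So JovW is not produced.
With no repressor bound, *temZ* is transcribed.
So TemZ is produced and active.
With repressor TemZ bound, *wexK* is not transcribed.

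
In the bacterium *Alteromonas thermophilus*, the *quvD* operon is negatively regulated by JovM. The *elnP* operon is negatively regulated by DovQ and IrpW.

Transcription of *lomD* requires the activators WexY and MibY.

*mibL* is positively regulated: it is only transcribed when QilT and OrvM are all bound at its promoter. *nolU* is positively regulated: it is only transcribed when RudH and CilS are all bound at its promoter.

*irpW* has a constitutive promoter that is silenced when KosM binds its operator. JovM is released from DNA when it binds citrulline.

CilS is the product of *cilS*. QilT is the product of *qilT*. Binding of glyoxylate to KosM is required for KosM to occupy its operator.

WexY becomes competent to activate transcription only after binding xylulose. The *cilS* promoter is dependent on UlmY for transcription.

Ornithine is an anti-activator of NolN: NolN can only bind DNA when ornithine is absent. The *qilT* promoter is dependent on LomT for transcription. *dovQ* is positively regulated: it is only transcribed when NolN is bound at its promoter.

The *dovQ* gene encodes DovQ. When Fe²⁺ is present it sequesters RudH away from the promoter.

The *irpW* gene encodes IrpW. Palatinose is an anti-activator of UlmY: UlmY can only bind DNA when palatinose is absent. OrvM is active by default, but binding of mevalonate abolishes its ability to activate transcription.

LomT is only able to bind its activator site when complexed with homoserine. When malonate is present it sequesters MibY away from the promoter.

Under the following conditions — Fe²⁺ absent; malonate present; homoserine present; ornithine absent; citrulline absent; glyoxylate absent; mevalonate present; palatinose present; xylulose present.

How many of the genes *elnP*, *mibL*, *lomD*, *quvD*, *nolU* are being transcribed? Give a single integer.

0

Ornithine is absent, so NolN is active.
No repressor is bound and NolN is active, so *dovQ* is transcribed.
So DovQ is produced and active.
Glyoxylate is absent, so KosM is inactive.
With no repressor bound, *irpW* is transcribed.
So IrpW is produced and active.
With repressor DovQ bound, *elnP* is not transcribed.
→ *elnP* is OFF.
Homoserine is present, so LomT is active.
No repressor is bound and LomT is active, so *qilT* is transcribed.
So QilT is produced and active.
Mevalonate is present, so OrvM is inactive.
Required activator OrvM is absent, so *mibL* is not transcribed.
→ *mibL* is OFF.
Xylulose is present, so WexY is active.
Malonate is present, so MibY is inactive.
Required activator MibY is absent, so *lomD* is not transcribed.
→ *lomD* is OFF.
Citrulline is absent, so JovM is active.
With repressor JovM bound, *quvD* is not transcribed.
→ *quvD* is OFF.
Fe²⁺ is absent, so RudH is active.
Palatinose is present, so UlmY is inactive.
Required activator UlmY is absent, so *cilS* is not transcribed.
So CilS is not produced.
Required activator CilS is absent, so *nolU* is not transcribed.
→ *nolU* is OFF.
0 of the 5 genes are transcribed.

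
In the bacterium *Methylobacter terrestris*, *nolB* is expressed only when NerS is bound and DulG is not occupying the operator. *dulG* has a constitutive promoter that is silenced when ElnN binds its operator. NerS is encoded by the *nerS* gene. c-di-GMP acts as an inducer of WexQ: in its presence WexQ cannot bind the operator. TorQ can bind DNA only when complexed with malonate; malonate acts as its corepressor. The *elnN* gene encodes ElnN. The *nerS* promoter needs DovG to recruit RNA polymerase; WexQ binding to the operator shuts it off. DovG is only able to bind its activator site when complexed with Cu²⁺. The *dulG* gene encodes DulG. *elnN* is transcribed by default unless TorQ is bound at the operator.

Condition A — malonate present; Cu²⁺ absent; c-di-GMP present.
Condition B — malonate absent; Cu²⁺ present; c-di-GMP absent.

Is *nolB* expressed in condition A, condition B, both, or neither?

neither

Condition A:
Malonate is present, so TorQ is active.
With repressor TorQ bound, *elnN* is not transcribed.
So ElnN is not produced.
With no repressor bound, *dulG* is transcribed.
So DulG is produced and active.
Cu²⁺ is absent, so DovG is inactive.
c-di-GMP is present, so WexQ is inactive.
Required activator DovG is absent, so *nerS* is not transcribed.
So NerS is not produced.
With repressor DulG bound, *nolB* is not transcribed.
→ *nolB* is OFF in A.
Condition B:
Malonate is absent, so TorQ is inactive.
With no repressor bound, *elnN* is transcribed.
So ElnN is produced and active.
With repressor ElnN bound, *dulG* is not transcribed.
So DulG is not produced.
Cu²⁺ is present, so DovG is active.
c-di-GMP is absent, so WexQ is active.
With repressor WexQ bound, *nerS* is not transcribed.
So NerS is not produced.
Required activator NerS is absent, so *nolB* is not transcribed.
→ *nolB* is OFF in B.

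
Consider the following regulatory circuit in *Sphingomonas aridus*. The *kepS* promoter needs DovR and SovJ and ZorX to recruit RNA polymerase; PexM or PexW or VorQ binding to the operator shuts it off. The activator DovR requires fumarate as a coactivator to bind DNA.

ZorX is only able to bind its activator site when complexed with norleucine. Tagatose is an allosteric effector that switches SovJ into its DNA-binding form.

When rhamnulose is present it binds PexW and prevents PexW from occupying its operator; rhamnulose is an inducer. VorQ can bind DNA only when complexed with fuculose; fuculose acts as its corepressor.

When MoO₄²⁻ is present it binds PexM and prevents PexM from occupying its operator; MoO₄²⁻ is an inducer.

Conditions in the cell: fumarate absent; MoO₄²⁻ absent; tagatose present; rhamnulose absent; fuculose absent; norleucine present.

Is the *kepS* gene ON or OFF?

MoO₄²⁻ is absent, so PexM is active.
Fumarate is absent, so DovR is inactive.
Rhamnulose is absent, so PexW is active.
Tagatose is present, so SovJ is active.
Fuculose is absent, so VorQ is inactive.
Norleucine is present, so ZorX is active.
With repressor PexM bound, *kepS* is not transcribed.

OFF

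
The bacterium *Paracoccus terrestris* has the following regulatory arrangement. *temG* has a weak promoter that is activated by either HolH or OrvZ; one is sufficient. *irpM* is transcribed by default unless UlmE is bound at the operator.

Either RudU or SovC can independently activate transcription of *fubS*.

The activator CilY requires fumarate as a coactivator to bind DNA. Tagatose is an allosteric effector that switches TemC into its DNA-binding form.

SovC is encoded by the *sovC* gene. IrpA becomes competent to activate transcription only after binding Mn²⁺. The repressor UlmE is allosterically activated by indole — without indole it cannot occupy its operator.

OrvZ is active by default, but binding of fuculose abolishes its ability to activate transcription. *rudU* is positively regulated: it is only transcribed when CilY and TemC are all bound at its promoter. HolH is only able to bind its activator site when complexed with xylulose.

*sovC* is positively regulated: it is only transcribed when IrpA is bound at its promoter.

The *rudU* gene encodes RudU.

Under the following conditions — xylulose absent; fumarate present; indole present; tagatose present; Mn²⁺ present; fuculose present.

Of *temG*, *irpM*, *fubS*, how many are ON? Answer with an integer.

1

Xylulose is absent, so HolH is inactive.
Fuculose is present, so OrvZ is inactive.
No activator is available at the *temG* promoter, so *temG* is not transcribed.
→ *temG* is OFF.
Indole is present, so UlmE is active.
With repressor UlmE bound, *irpM* is not transcribed.
→ *irpM* is OFF.
Fumarate is present, so CilY is active.
Tagatose is present, so TemC is active.
No repressor is bound and CilY and TemC are active, so *rudU* is transcribed.
So RudU is produced and active.
Mn²⁺ is present, so IrpA is active.
No repressor is bound and IrpA is active, so *sovC* is transcribed.
So SovC is produced and active.
Activator RudU is present, so *fubS* is transcribed.
→ *fubS* is ON.
1 of the 3 genes is transcribed.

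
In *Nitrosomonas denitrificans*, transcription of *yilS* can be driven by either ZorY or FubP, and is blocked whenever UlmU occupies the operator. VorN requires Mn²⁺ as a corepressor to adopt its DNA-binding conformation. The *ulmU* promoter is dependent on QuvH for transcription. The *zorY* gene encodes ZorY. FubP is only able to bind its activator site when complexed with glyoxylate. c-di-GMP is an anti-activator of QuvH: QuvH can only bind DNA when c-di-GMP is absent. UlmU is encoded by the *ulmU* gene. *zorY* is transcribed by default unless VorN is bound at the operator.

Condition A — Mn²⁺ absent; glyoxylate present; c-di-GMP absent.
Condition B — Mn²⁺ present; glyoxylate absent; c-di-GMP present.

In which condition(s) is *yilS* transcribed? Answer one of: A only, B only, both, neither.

Condition A:
Mn²⁺ is absent, so VorN is inactive.
With no repressor bound, *zorY* is transcribed.
So ZorY is produced and active.
Glyoxylate is present, so FubP is active.
c-di-GMP is absent, so QuvH is active.
No repressor is bound and QuvH is active, so *ulmU* is transcribed.
So UlmU is produced and active.
With repressor UlmU bound, *yilS* is not transcribed.
→ *yilS* is OFF in A.
Condition B:
Mn²⁺ is present, so VorN is active.
With repressor VorN bound, *zorY* is not transcribed.
So ZorY is not produced.
Glyoxylate is absent, so FubP is inactive.
c-di-GMP is present, so QuvH is inactive.
Required activator QuvH is absent, so *ulmU* is not transcribed.
So UlmU is not produced.
No activator is available at the *yilS* promoter, so *yilS* is not transcribed.
→ *yilS* is OFF in B.

neither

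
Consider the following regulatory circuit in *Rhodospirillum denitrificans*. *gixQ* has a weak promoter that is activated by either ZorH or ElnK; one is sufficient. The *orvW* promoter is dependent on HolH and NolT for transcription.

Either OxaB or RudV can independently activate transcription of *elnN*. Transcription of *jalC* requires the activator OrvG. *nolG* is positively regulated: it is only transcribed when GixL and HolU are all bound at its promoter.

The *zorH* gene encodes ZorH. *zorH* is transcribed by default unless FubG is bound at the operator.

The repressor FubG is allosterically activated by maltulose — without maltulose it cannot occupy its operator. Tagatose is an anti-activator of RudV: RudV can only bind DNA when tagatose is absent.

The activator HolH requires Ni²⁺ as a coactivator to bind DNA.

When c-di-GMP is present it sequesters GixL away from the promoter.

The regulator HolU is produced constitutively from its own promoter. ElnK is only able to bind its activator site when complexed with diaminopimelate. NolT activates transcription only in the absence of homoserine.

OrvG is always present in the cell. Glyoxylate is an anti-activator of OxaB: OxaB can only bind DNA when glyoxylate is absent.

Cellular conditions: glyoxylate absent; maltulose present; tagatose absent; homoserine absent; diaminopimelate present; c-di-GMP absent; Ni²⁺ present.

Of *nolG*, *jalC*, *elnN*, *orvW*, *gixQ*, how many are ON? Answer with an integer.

5

c-di-GMP is absent, so GixL is active.
HolU is produced constitutively and is active.
No repressor is bound and GixL and HolU are active, so *nolG* is transcribed.
→ *nolG* is ON.
OrvG is produced constitutively and is active.
No repressor is bound and OrvG is active, so *jalC* is transcribed.
→ *jalC* is ON.
Glyoxylate is absent, so OxaB is active.
Tagatose is absent, so RudV is active.
Activator OxaB is present, so *elnN* is transcribed.
→ *elnN* is ON.
Ni²⁺ is present, so HolH is active.
Homoserine is absent, so NolT is active.
No repressor is bound and HolH and NolT are active, so *orvW* is transcribed.
→ *orvW* is ON.
Maltulose is present, so FubG is active.
With repressor FubG bound, *zorH* is not transcribed.
So ZorH is not produced.
Diaminopimelate is present, so ElnK is active.
Activator ElnK is present, so *gixQ* is transcribed.
→ *gixQ* is ON.
5 of the 5 genes are transcribed.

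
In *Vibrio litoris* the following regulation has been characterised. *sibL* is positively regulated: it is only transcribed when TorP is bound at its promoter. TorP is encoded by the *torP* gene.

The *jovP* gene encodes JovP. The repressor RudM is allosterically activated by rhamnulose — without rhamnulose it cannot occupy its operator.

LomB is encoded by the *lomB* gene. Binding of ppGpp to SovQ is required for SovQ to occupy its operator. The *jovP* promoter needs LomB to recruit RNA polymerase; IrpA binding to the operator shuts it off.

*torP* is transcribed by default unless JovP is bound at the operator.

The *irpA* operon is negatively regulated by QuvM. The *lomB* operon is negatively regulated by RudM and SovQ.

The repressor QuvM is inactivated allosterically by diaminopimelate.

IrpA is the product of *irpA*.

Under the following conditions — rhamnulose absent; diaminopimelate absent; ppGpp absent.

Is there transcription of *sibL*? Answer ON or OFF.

OFF

Rhamnulose is absent, so RudM is inactive.
ppGpp is absent, so SovQ is inactive.
With no repressor bound, *lomB* is transcribed.
So LomB is produced and active.
Diaminopimelate is absent, so QuvM is active.
With repressor QuvM bound, *irpA* is not transcribed.
So IrpA is not produced.
No repressor is bound and LomB is active, so *jovP* is transcribed.
So JovP is produced and active.
With repressor JovP bound, *torP* is not transcribed.
So TorP is not produced.
Required activator TorP is absent, so *sibL* is not transcribed.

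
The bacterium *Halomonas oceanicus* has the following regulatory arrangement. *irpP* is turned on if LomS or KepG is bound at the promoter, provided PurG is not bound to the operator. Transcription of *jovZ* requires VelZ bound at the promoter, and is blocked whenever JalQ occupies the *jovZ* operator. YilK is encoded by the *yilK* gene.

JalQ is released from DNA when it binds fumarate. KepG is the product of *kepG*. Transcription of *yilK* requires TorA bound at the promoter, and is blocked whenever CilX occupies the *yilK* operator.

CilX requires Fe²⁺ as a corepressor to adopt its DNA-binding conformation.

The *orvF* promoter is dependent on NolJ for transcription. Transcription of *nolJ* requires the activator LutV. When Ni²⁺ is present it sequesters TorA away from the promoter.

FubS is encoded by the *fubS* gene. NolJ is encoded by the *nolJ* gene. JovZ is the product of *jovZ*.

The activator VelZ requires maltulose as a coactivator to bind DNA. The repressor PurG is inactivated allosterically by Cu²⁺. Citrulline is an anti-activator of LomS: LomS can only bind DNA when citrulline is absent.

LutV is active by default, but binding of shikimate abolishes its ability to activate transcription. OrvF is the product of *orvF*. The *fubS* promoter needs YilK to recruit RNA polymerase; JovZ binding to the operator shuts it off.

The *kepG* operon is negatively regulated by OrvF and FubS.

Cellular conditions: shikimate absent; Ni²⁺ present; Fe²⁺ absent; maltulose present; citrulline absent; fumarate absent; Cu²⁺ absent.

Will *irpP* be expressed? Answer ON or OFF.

Citrulline is absent, so LomS is active.
Cu²⁺ is absent, so PurG is active.
Shikimate is absent, so LutV is active.
No repressor is bound and LutV is active, so *nolJ* is transcribed.
So NolJ is produced and active.
No repressor is bound and NolJ is active, so *orvF* is transcribed.
So OrvF is produced and active.
Fe²⁺ is absent, so CilX is inactive.
Ni²⁺ is present, so TorA is inactive.
Required activator TorA is absent, so *yilK* is not transcribed.
So YilK is not produced.
Fumarate is absent, so JalQ is active.
Maltulose is present, so VelZ is active.
With repressor JalQ bound, *jovZ* is not transcribed.
So JovZ is not produced.
Required activator YilK is absent, so *fubS* is not transcribed.
So FubS is not produced.
With repressor OrvF bound, *kepG* is not transcribed.
So KepG is not produced.
With repressor PurG bound, *irpP* is not transcribed.

OFF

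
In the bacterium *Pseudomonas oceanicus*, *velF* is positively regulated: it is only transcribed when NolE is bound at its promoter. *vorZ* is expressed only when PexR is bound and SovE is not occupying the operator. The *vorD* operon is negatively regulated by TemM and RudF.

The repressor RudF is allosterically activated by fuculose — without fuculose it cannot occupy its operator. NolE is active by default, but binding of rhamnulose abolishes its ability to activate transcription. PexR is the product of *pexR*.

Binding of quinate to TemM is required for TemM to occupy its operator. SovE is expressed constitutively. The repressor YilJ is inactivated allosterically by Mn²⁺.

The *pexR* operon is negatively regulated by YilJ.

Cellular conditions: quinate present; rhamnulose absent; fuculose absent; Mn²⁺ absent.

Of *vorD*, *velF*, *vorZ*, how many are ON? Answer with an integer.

1

Quinate is present, so TemM is active.
Fuculose is absent, so RudF is inactive.
With repressor TemM bound, *vorD* is not transcribed.
→ *vorD* is OFF.
Rhamnulose is absent, so NolE is active.
No repressor is bound and NolE is active, so *velF* is transcribed.
→ *velF* is ON.
Mn²⁺ is absent, so YilJ is active.
With repressor YilJ bound, *pexR* is not transcribed.
So PexR is not produced.
SovE is produced constitutively and is active.
With repressor SovE bound, *vorZ* is not transcribed.
→ *vorZ* is OFF.
1 of the 3 genes is transcribed.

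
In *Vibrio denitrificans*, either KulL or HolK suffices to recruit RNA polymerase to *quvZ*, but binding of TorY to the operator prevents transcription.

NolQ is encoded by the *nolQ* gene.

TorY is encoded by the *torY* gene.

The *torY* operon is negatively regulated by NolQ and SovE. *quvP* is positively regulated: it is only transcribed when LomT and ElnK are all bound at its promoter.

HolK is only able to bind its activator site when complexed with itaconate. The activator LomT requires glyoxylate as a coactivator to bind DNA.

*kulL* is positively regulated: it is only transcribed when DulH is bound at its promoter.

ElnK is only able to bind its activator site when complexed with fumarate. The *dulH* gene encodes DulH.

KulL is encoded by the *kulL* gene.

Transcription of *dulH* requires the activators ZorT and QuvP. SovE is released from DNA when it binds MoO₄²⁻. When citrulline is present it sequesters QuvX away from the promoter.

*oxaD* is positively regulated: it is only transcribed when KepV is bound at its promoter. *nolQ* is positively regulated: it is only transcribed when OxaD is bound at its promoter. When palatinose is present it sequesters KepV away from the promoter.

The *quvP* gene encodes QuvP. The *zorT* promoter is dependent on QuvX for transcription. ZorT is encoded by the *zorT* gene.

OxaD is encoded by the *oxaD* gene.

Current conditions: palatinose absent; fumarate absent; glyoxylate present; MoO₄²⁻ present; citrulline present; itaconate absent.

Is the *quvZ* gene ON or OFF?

Citrulline is present, so QuvX is inactive.
Required activator QuvX is absent, so *zorT* is not transcribed.
So ZorT is not produced.
Glyoxylate is present, so LomT is active.
Fumarate is absent, so ElnK is inactive.
Required activator ElnK is absent, so *quvP* is not transcribed.
So QuvP is not produced.
Required activator ZorT is absent, so *dulH* is not transcribed.
So DulH is not produced.
Required activator DulH is absent, so *kulL* is not transcribed.
So KulL is not produced.
Palatinose is absent, so KepV is active.
No repressor is bound and KepV is active, so *oxaD* is transcribed.
So OxaD is produced and active.
No repressor is bound and OxaD is active, so *nolQ* is transcribed.
So NolQ is produced and active.
MoO₄²⁻ is present, so SovE is inactive.
With repressor NolQ bound, *torY* is not transcribed.
So TorY is not produced.
Itaconate is absent, so HolK is inactive.
No activator is available at the *quvZ* promoter, so *quvZ* is not transcribed.

OFF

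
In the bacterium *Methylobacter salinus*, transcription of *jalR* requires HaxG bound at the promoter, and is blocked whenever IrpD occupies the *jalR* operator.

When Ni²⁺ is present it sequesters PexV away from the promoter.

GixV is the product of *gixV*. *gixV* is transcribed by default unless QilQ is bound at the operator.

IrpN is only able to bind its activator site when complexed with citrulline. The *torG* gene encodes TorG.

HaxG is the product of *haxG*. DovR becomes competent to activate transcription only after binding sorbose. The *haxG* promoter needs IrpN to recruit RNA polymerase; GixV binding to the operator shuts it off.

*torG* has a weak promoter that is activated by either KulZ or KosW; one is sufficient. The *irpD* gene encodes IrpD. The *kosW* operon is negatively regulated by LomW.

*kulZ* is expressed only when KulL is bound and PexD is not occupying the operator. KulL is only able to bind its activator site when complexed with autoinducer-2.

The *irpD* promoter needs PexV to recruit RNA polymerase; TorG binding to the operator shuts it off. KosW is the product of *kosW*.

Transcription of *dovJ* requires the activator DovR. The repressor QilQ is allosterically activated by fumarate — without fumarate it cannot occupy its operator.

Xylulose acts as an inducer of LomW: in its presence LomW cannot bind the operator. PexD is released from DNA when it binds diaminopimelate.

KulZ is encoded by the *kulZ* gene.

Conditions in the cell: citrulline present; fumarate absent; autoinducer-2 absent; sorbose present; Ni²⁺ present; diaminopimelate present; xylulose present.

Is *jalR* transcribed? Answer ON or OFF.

Diaminopimelate is present, so PexD is inactive.
Autoinducer-2 is absent, so KulL is inactive.
Required activator KulL is absent, so *kulZ* is not transcribed.
So KulZ is not produced.
Xylulose is present, so LomW is inactive.
With no repressor bound, *kosW* is transcribed.
So KosW is produced and active.
Activator KosW is present, so *torG* is transcribed.
So TorG is produced and active.
Ni²⁺ is present, so PexV is inactive.
With repressor TorG bound, *irpD* is not transcribed.
So IrpD is not produced.
Citrulline is present, so IrpN is active.
Fumarate is absent, so QilQ is inactive.
With no repressor bound, *gixV* is transcribed.
So GixV is produced and active.
With repressor GixV bound, *haxG* is not transcribed.
So HaxG is not produced.
Required activator HaxG is absent, so *jalR* is not transcribed.

OFF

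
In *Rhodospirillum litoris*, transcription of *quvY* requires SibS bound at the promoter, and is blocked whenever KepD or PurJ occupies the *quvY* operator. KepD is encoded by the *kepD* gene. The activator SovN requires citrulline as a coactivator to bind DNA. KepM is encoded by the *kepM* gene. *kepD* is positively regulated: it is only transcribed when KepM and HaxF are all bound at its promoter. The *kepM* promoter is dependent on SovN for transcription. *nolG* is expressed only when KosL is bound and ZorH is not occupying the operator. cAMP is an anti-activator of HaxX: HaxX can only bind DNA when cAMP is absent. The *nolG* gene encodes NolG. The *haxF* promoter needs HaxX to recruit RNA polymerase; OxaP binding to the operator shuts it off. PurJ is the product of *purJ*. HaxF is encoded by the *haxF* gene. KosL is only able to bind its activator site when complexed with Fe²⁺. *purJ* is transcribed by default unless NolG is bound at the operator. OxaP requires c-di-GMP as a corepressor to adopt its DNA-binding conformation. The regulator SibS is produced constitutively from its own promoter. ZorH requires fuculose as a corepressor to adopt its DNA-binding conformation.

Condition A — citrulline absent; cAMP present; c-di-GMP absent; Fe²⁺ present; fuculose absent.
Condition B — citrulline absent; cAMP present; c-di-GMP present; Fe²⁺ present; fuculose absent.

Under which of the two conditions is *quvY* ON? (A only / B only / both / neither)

both

Condition A:
Citrulline is absent, so SovN is inactive.
Required activator SovN is absent, so *kepM* is not transcribed.
So KepM is not produced.
cAMP is present, so HaxX is inactive.
c-di-GMP is absent, so OxaP is inactive.
Required activator HaxX is absent, so *haxF* is not transcribed.
So HaxF is not produced.
Required activator KepM is absent, so *kepD* is not transcribed.
So KepD is not produced.
SibS is produced constitutively and is active.
Fe²⁺ is present, so KosL is active.
Fuculose is absent, so ZorH is inactive.
No repressor is bound and KosL is active, so *nolG* is transcribed.
So NolG is produced and active.
With repressor NolG bound, *purJ* is not transcribed.
So PurJ is not produced.
No repressor is bound and SibS is active, so *quvY* is transcribed.
→ *quvY* is ON in A.
Condition B:
Citrulline is absent, so SovN is inactive.
Required activator SovN is absent, so *kepM* is not transcribed.
So KepM is not produced.
cAMP is present, so HaxX is inactive.
c-di-GMP is present, so OxaP is active.
With repressor OxaP bound, *haxF* is not transcribed.
So HaxF is not produced.
Required activator KepM is absent, so *kepD* is not transcribed.
So KepD is not produced.
SibS is produced constitutively and is active.
Fe²⁺ is present, so KosL is active.
Fuculose is absent, so ZorH is inactive.
No repressor is bound and KosL is active, so *nolG* is transcribed.
So NolG is produced and active.
With repressor NolG bound, *purJ* is not transcribed.
So PurJ is not produced.
No repressor is bound and SibS is active, so *quvY* is transcribed.
→ *quvY* is ON in B.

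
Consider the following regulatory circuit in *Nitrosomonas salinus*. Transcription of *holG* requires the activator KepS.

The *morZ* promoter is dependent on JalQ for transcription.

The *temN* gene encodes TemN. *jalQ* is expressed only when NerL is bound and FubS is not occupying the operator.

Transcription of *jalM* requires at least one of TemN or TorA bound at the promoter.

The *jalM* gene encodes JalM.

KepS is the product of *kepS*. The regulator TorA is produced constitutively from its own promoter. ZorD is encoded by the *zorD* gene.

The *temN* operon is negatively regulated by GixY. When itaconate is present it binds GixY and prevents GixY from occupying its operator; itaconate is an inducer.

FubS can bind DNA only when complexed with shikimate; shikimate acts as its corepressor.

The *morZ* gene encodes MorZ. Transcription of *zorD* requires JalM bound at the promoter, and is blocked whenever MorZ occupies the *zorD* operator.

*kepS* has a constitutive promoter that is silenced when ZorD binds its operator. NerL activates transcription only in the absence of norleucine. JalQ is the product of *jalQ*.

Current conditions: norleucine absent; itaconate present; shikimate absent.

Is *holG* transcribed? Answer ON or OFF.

ON

Norleucine is absent, so NerL is active.
Shikimate is absent, so FubS is inactive.
No repressor is bound and NerL is active, so *jalQ* is transcribed.
So JalQ is produced and active.
No repressor is bound and JalQ is active, so *morZ* is transcribed.
So MorZ is produced and active.
Itaconate is present, so GixY is inactive.
With no repressor bound, *temN* is transcribed.
So TemN is produced and active.
TorA is produced constitutively and is active.
Activator TemN is present, so *jalM* is transcribed.
So JalM is produced and active.
With repressor MorZ bound, *zorD* is not transcribed.
So ZorD is not produced.
With no repressor bound, *kepS* is transcribed.
So KepS is produced and active.
No repressor is bound and KepS is active, so *holG* is transcribed.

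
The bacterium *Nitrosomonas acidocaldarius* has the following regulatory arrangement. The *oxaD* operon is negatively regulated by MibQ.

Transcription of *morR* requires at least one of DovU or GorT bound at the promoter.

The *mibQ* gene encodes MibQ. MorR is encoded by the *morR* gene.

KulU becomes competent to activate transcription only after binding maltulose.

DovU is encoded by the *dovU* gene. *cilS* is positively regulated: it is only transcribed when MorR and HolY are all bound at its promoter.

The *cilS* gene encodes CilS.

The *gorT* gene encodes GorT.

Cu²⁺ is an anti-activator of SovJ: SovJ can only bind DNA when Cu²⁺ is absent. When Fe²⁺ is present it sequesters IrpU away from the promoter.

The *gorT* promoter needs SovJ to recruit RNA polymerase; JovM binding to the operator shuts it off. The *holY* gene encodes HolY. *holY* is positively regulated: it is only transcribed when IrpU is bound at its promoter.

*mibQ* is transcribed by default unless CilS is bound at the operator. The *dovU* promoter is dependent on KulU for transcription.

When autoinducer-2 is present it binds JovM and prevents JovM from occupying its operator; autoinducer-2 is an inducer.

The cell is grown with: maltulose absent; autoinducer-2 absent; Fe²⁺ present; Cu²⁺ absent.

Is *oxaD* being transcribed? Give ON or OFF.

Maltulose is absent, so KulU is inactive.
Required activator KulU is absent, so *dovU* is not transcribed.
So DovU is not produced.
Autoinducer-2 is absent, so JovM is active.
Cu²⁺ is absent, so SovJ is active.
With repressor JovM bound, *gorT* is not transcribed.
So GorT is not produced.
No activator is available at the *morR* promoter, so *morR* is not transcribed.
So MorR is not produced.
Fe²⁺ is present, so IrpU is inactive.
Required activator IrpU is absent, so *holY* is not transcribed.
So HolY is not produced.
Required activator MorR is absent, so *cilS* is not transcribed.
So CilS is not produced.
With no repressor bound, *mibQ* is transcribed.
So MibQ is produced and active.
With repressor MibQ bound, *oxaD* is not transcribed.

OFF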